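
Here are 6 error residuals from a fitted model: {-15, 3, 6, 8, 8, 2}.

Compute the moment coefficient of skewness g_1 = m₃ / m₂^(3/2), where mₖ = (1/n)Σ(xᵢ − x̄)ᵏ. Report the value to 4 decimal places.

x̄ = (-15 + 3 + 6 + 8 + 8 + 2) / 6 = 2.0000
deviations (xᵢ − x̄): -17.0000, 1.0000, 4.0000, 6.0000, 6.0000, 0.0000
Σ(xᵢ − x̄)² = 378.0000 ⇒ m₂ = 378.0000/6 = 63.00000
Σ(xᵢ − x̄)³ = -4416.0000 ⇒ m₃ = -4416.0000/6 = -736.00000
m₂^(3/2) = 63.00000^(1.5) = 500.04700
g_1 = m₃ / m₂^(3/2) = -736.00000 / 500.04700 ≈ -1.4719

-1.4719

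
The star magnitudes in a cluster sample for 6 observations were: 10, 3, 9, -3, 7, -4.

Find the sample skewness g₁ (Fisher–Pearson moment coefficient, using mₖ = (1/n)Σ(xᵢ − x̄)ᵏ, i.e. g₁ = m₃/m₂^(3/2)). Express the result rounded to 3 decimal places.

-0.300

x̄ = (10 + 3 + 9 - 3 + 7 - 4) / 6 = 3.6667
deviations (xᵢ − x̄): 6.3333, -0.6667, 5.3333, -6.6667, 3.3333, -7.6667
Σ(xᵢ − x̄)² = 183.3333 ⇒ m₂ = 183.3333/6 = 30.55556
Σ(xᵢ − x̄)³ = -304.4444 ⇒ m₃ = -304.4444/6 = -50.74074
m₂^(3/2) = 30.55556^(1.5) = 168.90219
g₁ = m₃ / m₂^(3/2) = -50.74074 / 168.90219 ≈ -0.300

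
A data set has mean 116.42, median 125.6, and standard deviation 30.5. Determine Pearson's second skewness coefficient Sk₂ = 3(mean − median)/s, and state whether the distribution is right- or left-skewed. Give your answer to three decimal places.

-0.903, left-skewed

Sk₂ = 3(116.42 − 125.6) / 30.5 = 3 × -9.1800 / 30.5
    = -27.5400 / 30.5 ≈ -0.903
Sk₂ < 0 ⇒ mean < median ⇒ left-skewed (negative skew).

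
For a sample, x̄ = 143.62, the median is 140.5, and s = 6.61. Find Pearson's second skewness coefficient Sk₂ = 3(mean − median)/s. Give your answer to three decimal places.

Sk₂ = 3(143.62 − 140.5) / 6.61 = 3 × 3.1200 / 6.61
    = 9.3600 / 6.61 ≈ 1.416

1.416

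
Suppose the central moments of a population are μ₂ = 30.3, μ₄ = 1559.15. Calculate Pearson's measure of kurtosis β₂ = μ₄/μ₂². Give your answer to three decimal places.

1.698

μ₂² = 30.3² = 918.09000
μ₄/μ₂² = 1559.15 / 918.09000 = 1.69825
β₂ ≈ 1.698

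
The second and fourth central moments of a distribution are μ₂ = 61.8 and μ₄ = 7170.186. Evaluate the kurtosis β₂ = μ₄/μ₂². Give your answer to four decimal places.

1.8774

μ₂² = 61.8² = 3819.24000
μ₄/μ₂² = 7170.186 / 3819.24000 = 1.87739
β₂ ≈ 1.8774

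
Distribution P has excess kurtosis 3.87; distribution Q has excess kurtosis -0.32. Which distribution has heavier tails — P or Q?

Higher excess kurtosis ⇒ heavier tails relative to the normal distribution.
3.87 vs -0.32: the larger is 3.87, so P has heavier tails. (P is leptokurtic — heavier-than-normal tails; the other is platykurtic.)

P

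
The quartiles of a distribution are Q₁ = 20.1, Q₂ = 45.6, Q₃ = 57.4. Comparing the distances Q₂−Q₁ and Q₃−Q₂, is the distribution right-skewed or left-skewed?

left-skewed

Q₂ − Q₁ = 25.5;  Q₃ − Q₂ = 11.8
Q₂ − Q₁ > Q₃ − Q₂ ⇒ the lower half is more spread out ⇒ left-skewed.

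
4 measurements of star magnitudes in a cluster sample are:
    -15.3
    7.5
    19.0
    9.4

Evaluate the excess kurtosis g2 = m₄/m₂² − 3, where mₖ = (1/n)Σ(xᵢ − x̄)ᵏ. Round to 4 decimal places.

-0.8873

x̄ = 5.1500
Σ(xᵢ − x̄)² = 633.6100 ⇒ m₂ = 158.40250
Σ(xᵢ − x̄)⁴ = 212045.9544 ⇒ m₄ = 53011.48861
m₂² = 25091.35201
g2 = m₄/m₂² − 3 = 2.11274 − 3 ≈ -0.8873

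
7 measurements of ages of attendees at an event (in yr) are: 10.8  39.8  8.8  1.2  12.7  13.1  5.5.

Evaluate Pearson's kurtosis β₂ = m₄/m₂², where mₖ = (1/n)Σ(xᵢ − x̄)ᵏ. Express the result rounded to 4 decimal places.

x̄ = 13.1286
Σ(xᵢ − x̄)² = 936.1943 ⇒ m₂ = 133.74204
Σ(xᵢ − x̄)⁴ = 530054.1468 ⇒ m₄ = 75722.02097
m₂² = 17886.93348
β₂ = m₄/m₂² = 75722.02097 / 17886.93348 ≈ 4.2334

4.2334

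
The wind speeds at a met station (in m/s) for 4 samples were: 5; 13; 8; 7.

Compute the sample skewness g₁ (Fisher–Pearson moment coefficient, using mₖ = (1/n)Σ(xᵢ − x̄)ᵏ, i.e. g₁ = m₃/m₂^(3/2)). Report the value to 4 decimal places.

0.6920

x̄ = (5 + 13 + 8 + 7) / 4 = 8.2500
deviations (xᵢ − x̄): -3.2500, 4.7500, -0.2500, -1.2500
Σ(xᵢ − x̄)² = 34.7500 ⇒ m₂ = 34.7500/4 = 8.68750
Σ(xᵢ − x̄)³ = 70.8750 ⇒ m₃ = 70.8750/4 = 17.71875
m₂^(3/2) = 8.68750^(1.5) = 25.60603
g₁ = m₃ / m₂^(3/2) = 17.71875 / 25.60603 ≈ 0.6920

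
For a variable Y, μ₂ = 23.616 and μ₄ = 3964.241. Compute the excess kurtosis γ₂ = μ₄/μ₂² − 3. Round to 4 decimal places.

4.1080

μ₂² = 23.616² = 557.71546
μ₄/μ₂² = 3964.241 / 557.71546 = 7.10800
γ₂ = 7.10800 − 3 ≈ 4.1080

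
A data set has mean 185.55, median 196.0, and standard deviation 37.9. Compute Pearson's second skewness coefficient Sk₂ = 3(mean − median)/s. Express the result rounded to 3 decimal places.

Sk₂ = 3(185.55 − 196.0) / 37.9 = 3 × -10.4500 / 37.9
    = -31.3500 / 37.9 ≈ -0.827

-0.827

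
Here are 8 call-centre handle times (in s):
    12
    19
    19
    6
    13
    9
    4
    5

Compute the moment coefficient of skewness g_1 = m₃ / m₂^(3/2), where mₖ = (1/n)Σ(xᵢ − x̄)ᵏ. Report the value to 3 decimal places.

0.316

x̄ = (12 + 19 + 19 + 6 + 13 + 9 + 4 + 5) / 8 = 10.8750
deviations (xᵢ − x̄): 1.1250, 8.1250, 8.1250, -4.8750, 2.1250, -1.8750, -6.8750, -5.8750
Σ(xᵢ − x̄)² = 246.8750 ⇒ m₂ = 246.8750/8 = 30.85938
Σ(xᵢ − x̄)³ = 433.5938 ⇒ m₃ = 433.5938/8 = 54.19922
m₂^(3/2) = 30.85938^(1.5) = 171.42758
g_1 = m₃ / m₂^(3/2) = 54.19922 / 171.42758 ≈ 0.316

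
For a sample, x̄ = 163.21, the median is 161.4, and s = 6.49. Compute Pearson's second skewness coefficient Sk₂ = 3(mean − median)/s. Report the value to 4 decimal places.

Sk₂ = 3(163.21 − 161.4) / 6.49 = 3 × 1.8100 / 6.49
    = 5.4300 / 6.49 ≈ 0.8367

0.8367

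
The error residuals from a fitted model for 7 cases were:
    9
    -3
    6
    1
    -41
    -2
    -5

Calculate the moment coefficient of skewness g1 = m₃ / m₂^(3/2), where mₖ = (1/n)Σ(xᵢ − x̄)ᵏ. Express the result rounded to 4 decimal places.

x̄ = (9 - 3 + 6 + 1 - 41 - 2 - 5) / 7 = -5.0000
deviations (xᵢ − x̄): 14.0000, 2.0000, 11.0000, 6.0000, -36.0000, 3.0000, 0.0000
Σ(xᵢ − x̄)² = 1662.0000 ⇒ m₂ = 1662.0000/7 = 237.42857
Σ(xᵢ − x̄)³ = -42330.0000 ⇒ m₃ = -42330.0000/7 = -6047.14286
m₂^(3/2) = 237.42857^(1.5) = 3658.46976
g1 = m₃ / m₂^(3/2) = -6047.14286 / 3658.46976 ≈ -1.6529

-1.6529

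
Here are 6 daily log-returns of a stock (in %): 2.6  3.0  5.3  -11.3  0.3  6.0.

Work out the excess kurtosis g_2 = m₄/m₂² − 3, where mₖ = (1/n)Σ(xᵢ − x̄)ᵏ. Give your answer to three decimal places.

x̄ = 0.9833
Σ(xᵢ − x̄)² = 201.8283 ⇒ m₂ = 33.63806
Σ(xᵢ − x̄)⁴ = 23769.0338 ⇒ m₄ = 3961.50564
m₂² = 1131.51878
g_2 = m₄/m₂² − 3 = 3.50105 − 3 ≈ 0.501

0.501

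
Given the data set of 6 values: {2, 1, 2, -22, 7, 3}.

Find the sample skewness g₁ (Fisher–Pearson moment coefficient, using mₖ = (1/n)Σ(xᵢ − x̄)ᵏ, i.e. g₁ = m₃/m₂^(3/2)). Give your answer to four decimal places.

-1.6175

x̄ = (2 + 1 + 2 - 22 + 7 + 3) / 6 = -1.1667
deviations (xᵢ − x̄): 3.1667, 2.1667, 3.1667, -20.8333, 8.1667, 4.1667
Σ(xᵢ − x̄)² = 542.8333 ⇒ m₂ = 542.8333/6 = 90.47222
Σ(xᵢ − x̄)³ = -8351.5556 ⇒ m₃ = -8351.5556/6 = -1391.92593
m₂^(3/2) = 90.47222^(1.5) = 860.54362
g₁ = m₃ / m₂^(3/2) = -1391.92593 / 860.54362 ≈ -1.6175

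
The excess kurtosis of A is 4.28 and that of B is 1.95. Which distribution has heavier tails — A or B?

Higher excess kurtosis ⇒ heavier tails relative to the normal distribution.
4.28 vs 1.95: the larger is 4.28, so A has heavier tails.

A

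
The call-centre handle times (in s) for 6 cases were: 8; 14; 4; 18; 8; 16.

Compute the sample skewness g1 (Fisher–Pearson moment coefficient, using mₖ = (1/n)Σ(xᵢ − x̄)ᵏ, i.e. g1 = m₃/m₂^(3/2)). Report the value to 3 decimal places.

-0.069

x̄ = (8 + 14 + 4 + 18 + 8 + 16) / 6 = 11.3333
deviations (xᵢ − x̄): -3.3333, 2.6667, -7.3333, 6.6667, -3.3333, 4.6667
Σ(xᵢ − x̄)² = 149.3333 ⇒ m₂ = 149.3333/6 = 24.88889
Σ(xᵢ − x̄)³ = -51.5556 ⇒ m₃ = -51.5556/6 = -8.59259
m₂^(3/2) = 24.88889^(1.5) = 124.16759
g1 = m₃ / m₂^(3/2) = -8.59259 / 124.16759 ≈ -0.069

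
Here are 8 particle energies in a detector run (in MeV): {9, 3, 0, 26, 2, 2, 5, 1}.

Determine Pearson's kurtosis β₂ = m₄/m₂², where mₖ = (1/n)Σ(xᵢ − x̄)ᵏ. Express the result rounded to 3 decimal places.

x̄ = 6.0000
Σ(xᵢ − x̄)² = 512.0000 ⇒ m₂ = 64.00000
Σ(xᵢ − x̄)⁴ = 162596.0000 ⇒ m₄ = 20324.50000
m₂² = 4096.00000
β₂ = m₄/m₂² = 20324.50000 / 4096.00000 ≈ 4.962

4.962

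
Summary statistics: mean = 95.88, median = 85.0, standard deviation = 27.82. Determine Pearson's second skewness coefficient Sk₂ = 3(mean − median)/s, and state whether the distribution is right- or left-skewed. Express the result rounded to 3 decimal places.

1.173, right-skewed

Sk₂ = 3(95.88 − 85.0) / 27.82 = 3 × 10.8800 / 27.82
    = 32.6400 / 27.82 ≈ 1.173
Sk₂ > 0 ⇒ mean > median ⇒ right-skewed (positive skew).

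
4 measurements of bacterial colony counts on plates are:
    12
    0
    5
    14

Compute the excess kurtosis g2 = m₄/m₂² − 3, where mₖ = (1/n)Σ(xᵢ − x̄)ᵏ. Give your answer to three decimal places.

x̄ = 7.7500
Σ(xᵢ − x̄)² = 124.7500 ⇒ m₂ = 31.18750
Σ(xᵢ − x̄)⁴ = 5516.8281 ⇒ m₄ = 1379.20703
m₂² = 972.66016
g2 = m₄/m₂² − 3 = 1.41797 − 3 ≈ -1.582

-1.582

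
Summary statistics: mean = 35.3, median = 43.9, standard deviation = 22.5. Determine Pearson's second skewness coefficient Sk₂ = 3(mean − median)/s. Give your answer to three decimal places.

-1.147

Sk₂ = 3(35.3 − 43.9) / 22.5 = 3 × -8.6000 / 22.5
    = -25.8000 / 22.5 ≈ -1.147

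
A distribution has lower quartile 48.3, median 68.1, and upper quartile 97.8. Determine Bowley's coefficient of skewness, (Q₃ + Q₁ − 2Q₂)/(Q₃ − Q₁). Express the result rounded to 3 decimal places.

numerator: Q₃ + Q₁ − 2Q₂ = 97.8 + 48.3 − 2×68.1 = 9.9000
denominator: Q₃ − Q₁ = 97.8 − 48.3 = 49.5000
Bowley skewness = 9.9000 / 49.5000 ≈ 0.200

0.200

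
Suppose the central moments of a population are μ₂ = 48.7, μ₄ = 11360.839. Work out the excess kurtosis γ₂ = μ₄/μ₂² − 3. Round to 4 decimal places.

1.7902

μ₂² = 48.7² = 2371.69000
μ₄/μ₂² = 11360.839 / 2371.69000 = 4.79019
γ₂ = 4.79019 − 3 ≈ 1.7902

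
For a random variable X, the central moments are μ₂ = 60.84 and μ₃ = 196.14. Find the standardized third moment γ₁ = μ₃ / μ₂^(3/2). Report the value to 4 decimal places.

σ = √μ₂ = √60.84 = 7.80000
σ³ = μ₂^(3/2) = 474.55200
γ₁ = μ₃/σ³ = 196.14 / 474.55200 ≈ 0.4133

0.4133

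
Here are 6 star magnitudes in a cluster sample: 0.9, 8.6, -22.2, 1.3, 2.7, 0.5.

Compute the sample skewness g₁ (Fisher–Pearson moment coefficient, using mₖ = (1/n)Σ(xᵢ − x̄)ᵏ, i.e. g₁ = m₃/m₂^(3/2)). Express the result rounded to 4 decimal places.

x̄ = (0.9 + 8.6 - 22.2 + 1.3 + 2.7 + 0.5) / 6 = -1.3667
deviations (xᵢ − x̄): 2.2667, 9.9667, -20.8333, 2.6667, 4.0667, 1.8667
Σ(xᵢ − x̄)² = 565.6333 ⇒ m₂ = 565.6333/6 = 94.27222
Σ(xᵢ − x̄)³ = -7947.8456 ⇒ m₃ = -7947.8456/6 = -1324.64093
m₂^(3/2) = 94.27222^(1.5) = 915.32562
g₁ = m₃ / m₂^(3/2) = -1324.64093 / 915.32562 ≈ -1.4472

-1.4472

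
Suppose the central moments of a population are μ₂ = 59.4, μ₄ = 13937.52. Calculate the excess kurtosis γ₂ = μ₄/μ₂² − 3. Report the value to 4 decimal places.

μ₂² = 59.4² = 3528.36000
μ₄/μ₂² = 13937.52 / 3528.36000 = 3.95014
γ₂ = 3.95014 − 3 ≈ 0.9501

0.9501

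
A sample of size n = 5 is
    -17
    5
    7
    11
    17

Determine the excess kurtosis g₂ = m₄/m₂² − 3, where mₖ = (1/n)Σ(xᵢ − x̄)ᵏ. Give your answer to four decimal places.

-0.2703

x̄ = 4.6000
Σ(xᵢ − x̄)² = 667.2000 ⇒ m₂ = 133.44000
Σ(xᵢ − x̄)⁴ = 243031.2960 ⇒ m₄ = 48606.25920
m₂² = 17806.23360
g₂ = m₄/m₂² − 3 = 2.72973 − 3 ≈ -0.2703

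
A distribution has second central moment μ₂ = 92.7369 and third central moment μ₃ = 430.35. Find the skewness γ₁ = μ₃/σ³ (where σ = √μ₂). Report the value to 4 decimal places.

0.4819

σ = √μ₂ = √92.7369 = 9.63000
σ³ = μ₂^(3/2) = 893.05635
γ₁ = μ₃/σ³ = 430.35 / 893.05635 ≈ 0.4819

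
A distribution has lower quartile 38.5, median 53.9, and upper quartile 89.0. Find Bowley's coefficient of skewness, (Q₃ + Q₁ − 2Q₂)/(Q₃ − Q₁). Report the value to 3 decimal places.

0.390

numerator: Q₃ + Q₁ − 2Q₂ = 89.0 + 38.5 − 2×53.9 = 19.7000
denominator: Q₃ − Q₁ = 89.0 − 38.5 = 50.5000
Bowley skewness = 19.7000 / 50.5000 ≈ 0.390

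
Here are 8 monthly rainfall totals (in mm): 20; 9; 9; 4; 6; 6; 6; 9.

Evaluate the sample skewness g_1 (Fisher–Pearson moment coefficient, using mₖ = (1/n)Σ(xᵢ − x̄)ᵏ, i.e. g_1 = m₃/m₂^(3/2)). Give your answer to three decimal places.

1.655

x̄ = (20 + 9 + 9 + 4 + 6 + 6 + 6 + 9) / 8 = 8.6250
deviations (xᵢ − x̄): 11.3750, 0.3750, 0.3750, -4.6250, -2.6250, -2.6250, -2.6250, 0.3750
Σ(xᵢ − x̄)² = 171.8750 ⇒ m₂ = 171.8750/8 = 21.48438
Σ(xᵢ − x̄)³ = 1318.7813 ⇒ m₃ = 1318.7813/8 = 164.84766
m₂^(3/2) = 21.48438^(1.5) = 99.58274
g_1 = m₃ / m₂^(3/2) = 164.84766 / 99.58274 ≈ 1.655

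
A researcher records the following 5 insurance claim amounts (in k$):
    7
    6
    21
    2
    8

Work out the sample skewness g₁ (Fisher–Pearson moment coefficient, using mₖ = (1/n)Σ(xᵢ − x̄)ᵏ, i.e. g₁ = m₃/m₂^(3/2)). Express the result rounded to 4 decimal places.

x̄ = (7 + 6 + 21 + 2 + 8) / 5 = 8.8000
deviations (xᵢ − x̄): -1.8000, -2.8000, 12.2000, -6.8000, -0.8000
Σ(xᵢ − x̄)² = 206.8000 ⇒ m₂ = 206.8000/5 = 41.36000
Σ(xᵢ − x̄)³ = 1473.1200 ⇒ m₃ = 1473.1200/5 = 294.62400
m₂^(3/2) = 41.36000^(1.5) = 265.99336
g₁ = m₃ / m₂^(3/2) = 294.62400 / 265.99336 ≈ 1.1076

1.1076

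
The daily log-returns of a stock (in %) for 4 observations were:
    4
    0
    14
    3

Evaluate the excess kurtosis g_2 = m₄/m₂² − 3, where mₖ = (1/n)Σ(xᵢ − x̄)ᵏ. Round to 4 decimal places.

-0.8315

x̄ = 5.2500
Σ(xᵢ − x̄)² = 110.7500 ⇒ m₂ = 27.68750
Σ(xᵢ − x̄)⁴ = 6649.5781 ⇒ m₄ = 1662.39453
m₂² = 766.59766
g_2 = m₄/m₂² − 3 = 2.16854 − 3 ≈ -0.8315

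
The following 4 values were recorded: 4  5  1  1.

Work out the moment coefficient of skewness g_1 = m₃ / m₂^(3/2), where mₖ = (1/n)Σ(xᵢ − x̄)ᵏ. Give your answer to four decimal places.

0.1153

x̄ = (4 + 5 + 1 + 1) / 4 = 2.7500
deviations (xᵢ − x̄): 1.2500, 2.2500, -1.7500, -1.7500
Σ(xᵢ − x̄)² = 12.7500 ⇒ m₂ = 12.7500/4 = 3.18750
Σ(xᵢ − x̄)³ = 2.6250 ⇒ m₃ = 2.6250/4 = 0.65625
m₂^(3/2) = 3.18750^(1.5) = 5.69083
g_1 = m₃ / m₂^(3/2) = 0.65625 / 5.69083 ≈ 0.1153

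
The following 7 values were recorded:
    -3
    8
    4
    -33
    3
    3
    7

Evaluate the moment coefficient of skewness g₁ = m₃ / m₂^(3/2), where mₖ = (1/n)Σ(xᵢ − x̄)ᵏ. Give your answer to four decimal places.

-1.7944

x̄ = (-3 + 8 + 4 - 33 + 3 + 3 + 7) / 7 = -1.5714
deviations (xᵢ − x̄): -1.4286, 9.5714, 5.5714, -31.4286, 4.5714, 4.5714, 8.5714
Σ(xᵢ − x̄)² = 1227.7143 ⇒ m₂ = 1227.7143/7 = 175.38776
Σ(xᵢ − x̄)³ = -29176.0408 ⇒ m₃ = -29176.0408/7 = -4168.00583
m₂^(3/2) = 175.38776^(1.5) = 2322.73093
g₁ = m₃ / m₂^(3/2) = -4168.00583 / 2322.73093 ≈ -1.7944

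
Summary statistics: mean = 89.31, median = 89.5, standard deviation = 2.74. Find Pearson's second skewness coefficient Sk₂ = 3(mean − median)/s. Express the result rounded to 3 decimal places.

-0.208

Sk₂ = 3(89.31 − 89.5) / 2.74 = 3 × -0.1900 / 2.74
    = -0.5700 / 2.74 ≈ -0.208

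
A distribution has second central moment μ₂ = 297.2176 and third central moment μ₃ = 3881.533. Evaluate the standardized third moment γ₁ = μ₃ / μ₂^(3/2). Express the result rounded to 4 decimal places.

0.7575

σ = √μ₂ = √297.2176 = 17.24000
σ³ = μ₂^(3/2) = 5124.03142
γ₁ = μ₃/σ³ = 3881.533 / 5124.03142 ≈ 0.7575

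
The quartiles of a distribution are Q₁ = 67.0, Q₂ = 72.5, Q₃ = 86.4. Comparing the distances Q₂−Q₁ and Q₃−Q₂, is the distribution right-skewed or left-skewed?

right-skewed

Q₂ − Q₁ = 5.5;  Q₃ − Q₂ = 13.9
Q₃ − Q₂ > Q₂ − Q₁ ⇒ the upper half is more spread out ⇒ right-skewed.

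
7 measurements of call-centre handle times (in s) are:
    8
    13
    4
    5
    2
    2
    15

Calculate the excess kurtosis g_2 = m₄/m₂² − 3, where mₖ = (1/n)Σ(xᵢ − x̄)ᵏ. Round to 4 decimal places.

x̄ = 7.0000
Σ(xᵢ − x̄)² = 164.0000 ⇒ m₂ = 23.42857
Σ(xᵢ − x̄)⁴ = 6740.0000 ⇒ m₄ = 962.85714
m₂² = 548.89796
g_2 = m₄/m₂² − 3 = 1.75416 − 3 ≈ -1.2458

-1.2458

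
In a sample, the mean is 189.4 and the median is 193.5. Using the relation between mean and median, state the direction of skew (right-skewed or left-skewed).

left-skewed

mean − median = 189.4 − 193.5 = -4.1
mean < median ⇒ the longer tail is on the left ⇒ left-skewed (negatively skewed).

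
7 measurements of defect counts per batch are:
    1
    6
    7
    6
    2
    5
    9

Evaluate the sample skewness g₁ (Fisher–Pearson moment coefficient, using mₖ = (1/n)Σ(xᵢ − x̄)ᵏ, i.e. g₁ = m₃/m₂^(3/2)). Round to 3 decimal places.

-0.306

x̄ = (1 + 6 + 7 + 6 + 2 + 5 + 9) / 7 = 5.1429
deviations (xᵢ − x̄): -4.1429, 0.8571, 1.8571, 0.8571, -3.1429, -0.1429, 3.8571
Σ(xᵢ − x̄)² = 46.8571 ⇒ m₂ = 46.8571/7 = 6.69388
Σ(xᵢ − x̄)³ = -37.1020 ⇒ m₃ = -37.1020/7 = -5.30029
m₂^(3/2) = 6.69388^(1.5) = 17.31875
g₁ = m₃ / m₂^(3/2) = -5.30029 / 17.31875 ≈ -0.306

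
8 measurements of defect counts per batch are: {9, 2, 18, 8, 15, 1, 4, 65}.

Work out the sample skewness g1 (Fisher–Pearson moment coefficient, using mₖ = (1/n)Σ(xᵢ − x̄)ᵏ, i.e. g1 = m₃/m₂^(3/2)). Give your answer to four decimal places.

1.9180

x̄ = (9 + 2 + 18 + 8 + 15 + 1 + 4 + 65) / 8 = 15.2500
deviations (xᵢ − x̄): -6.2500, -13.2500, 2.7500, -7.2500, -0.2500, -14.2500, -11.2500, 49.7500
Σ(xᵢ − x̄)² = 3079.5000 ⇒ m₂ = 3079.5000/8 = 384.93750
Σ(xᵢ − x̄)³ = 115886.2500 ⇒ m₃ = 115886.2500/8 = 14485.78125
m₂^(3/2) = 384.93750^(1.5) = 7552.40606
g1 = m₃ / m₂^(3/2) = 14485.78125 / 7552.40606 ≈ 1.9180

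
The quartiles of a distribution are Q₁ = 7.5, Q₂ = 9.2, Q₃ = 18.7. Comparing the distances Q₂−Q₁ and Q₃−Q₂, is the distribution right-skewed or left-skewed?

Q₂ − Q₁ = 1.7;  Q₃ − Q₂ = 9.5
Q₃ − Q₂ > Q₂ − Q₁ ⇒ the upper half is more spread out ⇒ right-skewed.

right-skewed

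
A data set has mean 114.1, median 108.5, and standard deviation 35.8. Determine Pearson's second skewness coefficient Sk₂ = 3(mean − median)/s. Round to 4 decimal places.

0.4693

Sk₂ = 3(114.1 − 108.5) / 35.8 = 3 × 5.6000 / 35.8
    = 16.8000 / 35.8 ≈ 0.4693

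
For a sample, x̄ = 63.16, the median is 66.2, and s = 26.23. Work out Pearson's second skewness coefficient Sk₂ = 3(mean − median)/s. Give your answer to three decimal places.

Sk₂ = 3(63.16 − 66.2) / 26.23 = 3 × -3.0400 / 26.23
    = -9.1200 / 26.23 ≈ -0.348

-0.348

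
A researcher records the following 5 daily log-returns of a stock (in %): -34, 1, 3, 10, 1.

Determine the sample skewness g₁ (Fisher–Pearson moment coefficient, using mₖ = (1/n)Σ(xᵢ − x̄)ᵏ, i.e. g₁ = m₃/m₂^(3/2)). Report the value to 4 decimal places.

-1.3200

x̄ = (-34 + 1 + 3 + 10 + 1) / 5 = -3.8000
deviations (xᵢ − x̄): -30.2000, 4.8000, 6.8000, 13.8000, 4.8000
Σ(xᵢ − x̄)² = 1194.8000 ⇒ m₂ = 1194.8000/5 = 238.96000
Σ(xᵢ − x̄)³ = -24379.9200 ⇒ m₃ = -24379.9200/5 = -4875.98400
m₂^(3/2) = 238.96000^(1.5) = 3693.92280
g₁ = m₃ / m₂^(3/2) = -4875.98400 / 3693.92280 ≈ -1.3200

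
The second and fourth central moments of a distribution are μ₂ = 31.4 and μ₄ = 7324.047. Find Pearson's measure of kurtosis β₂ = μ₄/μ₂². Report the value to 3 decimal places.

μ₂² = 31.4² = 985.96000
μ₄/μ₂² = 7324.047 / 985.96000 = 7.42834
β₂ ≈ 7.428

7.428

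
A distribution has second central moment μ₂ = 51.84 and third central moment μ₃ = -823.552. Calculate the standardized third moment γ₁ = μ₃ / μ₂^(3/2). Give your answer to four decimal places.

-2.2064

σ = √μ₂ = √51.84 = 7.20000
σ³ = μ₂^(3/2) = 373.24800
γ₁ = μ₃/σ³ = -823.552 / 373.24800 ≈ -2.2064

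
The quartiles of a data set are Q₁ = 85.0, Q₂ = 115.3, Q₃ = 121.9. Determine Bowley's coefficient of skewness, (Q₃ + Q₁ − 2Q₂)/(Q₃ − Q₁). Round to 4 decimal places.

numerator: Q₃ + Q₁ − 2Q₂ = 121.9 + 85.0 − 2×115.3 = -23.7000
denominator: Q₃ − Q₁ = 121.9 − 85.0 = 36.9000
Bowley skewness = -23.7000 / 36.9000 ≈ -0.6423

-0.6423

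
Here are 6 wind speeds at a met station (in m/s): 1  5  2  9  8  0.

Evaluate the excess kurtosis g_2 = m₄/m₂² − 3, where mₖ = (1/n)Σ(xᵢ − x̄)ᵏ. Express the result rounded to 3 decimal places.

-1.582

x̄ = 4.1667
Σ(xᵢ − x̄)² = 70.8333 ⇒ m₂ = 11.80556
Σ(xᵢ − x̄)⁴ = 1186.1528 ⇒ m₄ = 197.69213
m₂² = 139.37114
g_2 = m₄/m₂² − 3 = 1.41846 − 3 ≈ -1.582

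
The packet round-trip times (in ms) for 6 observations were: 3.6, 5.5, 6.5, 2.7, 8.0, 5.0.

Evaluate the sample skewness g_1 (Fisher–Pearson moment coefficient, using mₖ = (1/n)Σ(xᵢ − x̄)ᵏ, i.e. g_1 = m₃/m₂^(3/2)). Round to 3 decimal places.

x̄ = (3.6 + 5.5 + 6.5 + 2.7 + 8.0 + 5.0) / 6 = 5.2167
deviations (xᵢ − x̄): -1.6167, 0.2833, 1.2833, -2.5167, 2.7833, -0.2167
Σ(xᵢ − x̄)² = 18.4683 ⇒ m₂ = 18.4683/6 = 3.07806
Σ(xᵢ − x̄)³ = 3.5236 ⇒ m₃ = 3.5236/6 = 0.58726
m₂^(3/2) = 3.07806^(1.5) = 5.40026
g_1 = m₃ / m₂^(3/2) = 0.58726 / 5.40026 ≈ 0.109

0.109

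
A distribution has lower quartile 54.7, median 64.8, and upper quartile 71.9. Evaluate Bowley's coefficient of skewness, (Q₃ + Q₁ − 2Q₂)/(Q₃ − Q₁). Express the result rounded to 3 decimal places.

-0.174

numerator: Q₃ + Q₁ − 2Q₂ = 71.9 + 54.7 − 2×64.8 = -3.0000
denominator: Q₃ − Q₁ = 71.9 − 54.7 = 17.2000
Bowley skewness = -3.0000 / 17.2000 ≈ -0.174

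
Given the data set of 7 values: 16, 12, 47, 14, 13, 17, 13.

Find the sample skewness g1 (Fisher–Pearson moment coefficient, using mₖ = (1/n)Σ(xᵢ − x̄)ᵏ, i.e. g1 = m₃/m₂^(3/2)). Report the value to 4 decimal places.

1.9576

x̄ = (16 + 12 + 47 + 14 + 13 + 17 + 13) / 7 = 18.8571
deviations (xᵢ − x̄): -2.8571, -6.8571, 28.1429, -4.8571, -5.8571, -1.8571, -5.8571
Σ(xᵢ − x̄)² = 942.8571 ⇒ m₂ = 942.8571/7 = 134.69388
Σ(xᵢ − x̄)³ = 21421.1020 ⇒ m₃ = 21421.1020/7 = 3060.15743
m₂^(3/2) = 134.69388^(1.5) = 1563.22605
g1 = m₃ / m₂^(3/2) = 3060.15743 / 1563.22605 ≈ 1.9576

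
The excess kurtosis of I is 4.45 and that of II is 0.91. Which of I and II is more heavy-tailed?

I

Higher excess kurtosis ⇒ heavier tails relative to the normal distribution.
4.45 vs 0.91: the larger is 4.45, so I has heavier tails.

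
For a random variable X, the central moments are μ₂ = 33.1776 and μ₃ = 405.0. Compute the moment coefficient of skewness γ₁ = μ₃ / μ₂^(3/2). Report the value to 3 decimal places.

σ = √μ₂ = √33.1776 = 5.76000
σ³ = μ₂^(3/2) = 191.10298
γ₁ = μ₃/σ³ = 405.0 / 191.10298 ≈ 2.119

2.119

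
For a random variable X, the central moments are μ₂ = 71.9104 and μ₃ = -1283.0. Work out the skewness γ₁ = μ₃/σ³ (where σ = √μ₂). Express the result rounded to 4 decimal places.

σ = √μ₂ = √71.9104 = 8.48000
σ³ = μ₂^(3/2) = 609.80019
γ₁ = μ₃/σ³ = -1283.0 / 609.80019 ≈ -2.1040

-2.1040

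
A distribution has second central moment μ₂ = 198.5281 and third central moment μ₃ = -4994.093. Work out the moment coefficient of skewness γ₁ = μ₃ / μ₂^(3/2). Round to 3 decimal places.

-1.785

σ = √μ₂ = √198.5281 = 14.09000
σ³ = μ₂^(3/2) = 2797.26093
γ₁ = μ₃/σ³ = -4994.093 / 2797.26093 ≈ -1.785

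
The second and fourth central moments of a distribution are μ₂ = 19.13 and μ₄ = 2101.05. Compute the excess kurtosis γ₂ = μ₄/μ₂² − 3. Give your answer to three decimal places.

μ₂² = 19.13² = 365.95690
μ₄/μ₂² = 2101.05 / 365.95690 = 5.74125
γ₂ = 5.74125 − 3 ≈ 2.741

2.741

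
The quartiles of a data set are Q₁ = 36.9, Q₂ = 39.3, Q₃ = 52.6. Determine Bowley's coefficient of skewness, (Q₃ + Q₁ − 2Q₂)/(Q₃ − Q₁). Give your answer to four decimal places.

numerator: Q₃ + Q₁ − 2Q₂ = 52.6 + 36.9 − 2×39.3 = 10.9000
denominator: Q₃ − Q₁ = 52.6 − 36.9 = 15.7000
Bowley skewness = 10.9000 / 15.7000 ≈ 0.6943

0.6943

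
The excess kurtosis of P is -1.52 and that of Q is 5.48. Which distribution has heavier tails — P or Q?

Q

Higher excess kurtosis ⇒ heavier tails relative to the normal distribution.
-1.52 vs 5.48: the larger is 5.48, so Q has heavier tails. (Q is leptokurtic — heavier-than-normal tails; the other is platykurtic.)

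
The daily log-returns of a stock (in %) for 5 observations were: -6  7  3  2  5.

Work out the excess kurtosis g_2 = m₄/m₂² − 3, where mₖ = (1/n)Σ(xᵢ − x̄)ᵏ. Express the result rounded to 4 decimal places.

-0.3805

x̄ = 2.2000
Σ(xᵢ − x̄)² = 98.8000 ⇒ m₂ = 19.76000
Σ(xᵢ − x̄)⁴ = 5113.9360 ⇒ m₄ = 1022.78720
m₂² = 390.45760
g_2 = m₄/m₂² − 3 = 2.61946 − 3 ≈ -0.3805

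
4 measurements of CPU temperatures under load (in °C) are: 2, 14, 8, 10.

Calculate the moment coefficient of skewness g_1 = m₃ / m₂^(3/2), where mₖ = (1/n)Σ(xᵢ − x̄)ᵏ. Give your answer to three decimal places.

x̄ = (2 + 14 + 8 + 10) / 4 = 8.5000
deviations (xᵢ − x̄): -6.5000, 5.5000, -0.5000, 1.5000
Σ(xᵢ − x̄)² = 75.0000 ⇒ m₂ = 75.0000/4 = 18.75000
Σ(xᵢ − x̄)³ = -105.0000 ⇒ m₃ = -105.0000/4 = -26.25000
m₂^(3/2) = 18.75000^(1.5) = 81.18988
g_1 = m₃ / m₂^(3/2) = -26.25000 / 81.18988 ≈ -0.323

-0.323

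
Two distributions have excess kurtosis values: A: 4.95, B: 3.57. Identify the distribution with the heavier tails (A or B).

Higher excess kurtosis ⇒ heavier tails relative to the normal distribution.
4.95 vs 3.57: the larger is 4.95, so A has heavier tails.

A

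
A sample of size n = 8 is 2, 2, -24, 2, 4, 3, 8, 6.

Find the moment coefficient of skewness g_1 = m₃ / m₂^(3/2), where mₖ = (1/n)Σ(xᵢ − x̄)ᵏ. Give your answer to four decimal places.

x̄ = (2 + 2 - 24 + 2 + 4 + 3 + 8 + 6) / 8 = 0.3750
deviations (xᵢ − x̄): 1.6250, 1.6250, -24.3750, 1.6250, 3.6250, 2.6250, 7.6250, 5.6250
Σ(xᵢ − x̄)² = 711.8750 ⇒ m₂ = 711.8750/8 = 88.98438
Σ(xᵢ − x̄)³ = -13782.2813 ⇒ m₃ = -13782.2813/8 = -1722.78516
m₂^(3/2) = 88.98438^(1.5) = 839.40322
g_1 = m₃ / m₂^(3/2) = -1722.78516 / 839.40322 ≈ -2.0524

-2.0524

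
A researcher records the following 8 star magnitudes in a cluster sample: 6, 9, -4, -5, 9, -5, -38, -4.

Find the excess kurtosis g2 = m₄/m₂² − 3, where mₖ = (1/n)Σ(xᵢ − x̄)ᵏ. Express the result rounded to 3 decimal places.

1.408

x̄ = -4.0000
Σ(xᵢ − x̄)² = 1596.0000 ⇒ m₂ = 199.50000
Σ(xᵢ − x̄)⁴ = 1403460.0000 ⇒ m₄ = 175432.50000
m₂² = 39800.25000
g2 = m₄/m₂² − 3 = 4.40782 − 3 ≈ 1.408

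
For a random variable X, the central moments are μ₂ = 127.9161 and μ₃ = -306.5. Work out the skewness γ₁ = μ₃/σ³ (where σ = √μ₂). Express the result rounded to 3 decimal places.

-0.212

σ = √μ₂ = √127.9161 = 11.31000
σ³ = μ₂^(3/2) = 1446.73109
γ₁ = μ₃/σ³ = -306.5 / 1446.73109 ≈ -0.212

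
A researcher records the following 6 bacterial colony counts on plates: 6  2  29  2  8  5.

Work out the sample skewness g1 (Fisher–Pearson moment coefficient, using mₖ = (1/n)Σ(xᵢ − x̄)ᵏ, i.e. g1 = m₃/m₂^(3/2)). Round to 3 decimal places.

1.585

x̄ = (6 + 2 + 29 + 2 + 8 + 5) / 6 = 8.6667
deviations (xᵢ − x̄): -2.6667, -6.6667, 20.3333, -6.6667, -0.6667, -3.6667
Σ(xᵢ − x̄)² = 523.3333 ⇒ m₂ = 523.3333/6 = 87.22222
Σ(xᵢ − x̄)³ = 7745.5556 ⇒ m₃ = 7745.5556/6 = 1290.92593
m₂^(3/2) = 87.22222^(1.5) = 814.59309
g1 = m₃ / m₂^(3/2) = 1290.92593 / 814.59309 ≈ 1.585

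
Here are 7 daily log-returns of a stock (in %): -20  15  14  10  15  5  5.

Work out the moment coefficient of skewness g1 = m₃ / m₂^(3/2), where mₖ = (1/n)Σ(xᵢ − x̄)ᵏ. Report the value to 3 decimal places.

-1.550

x̄ = (-20 + 15 + 14 + 10 + 15 + 5 + 5) / 7 = 6.2857
deviations (xᵢ − x̄): -26.2857, 8.7143, 7.7143, 3.7143, 8.7143, -1.2857, -1.2857
Σ(xᵢ − x̄)² = 919.4286 ⇒ m₂ = 919.4286/7 = 131.34694
Σ(xᵢ − x̄)³ = -16332.2449 ⇒ m₃ = -16332.2449/7 = -2333.17784
m₂^(3/2) = 131.34694^(1.5) = 1505.32382
g1 = m₃ / m₂^(3/2) = -2333.17784 / 1505.32382 ≈ -1.550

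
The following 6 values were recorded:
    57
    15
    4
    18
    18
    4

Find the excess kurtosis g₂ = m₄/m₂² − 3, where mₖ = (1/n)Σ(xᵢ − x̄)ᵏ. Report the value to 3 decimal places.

0.488

x̄ = 19.3333
Σ(xᵢ − x̄)² = 1911.3333 ⇒ m₂ = 318.55556
Σ(xᵢ − x̄)⁴ = 2123843.7778 ⇒ m₄ = 353973.96296
m₂² = 101477.64198
g₂ = m₄/m₂² − 3 = 3.48820 − 3 ≈ 0.488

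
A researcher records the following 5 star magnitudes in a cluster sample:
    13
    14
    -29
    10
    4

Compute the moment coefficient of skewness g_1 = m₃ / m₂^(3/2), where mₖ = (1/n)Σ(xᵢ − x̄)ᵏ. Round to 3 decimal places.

x̄ = (13 + 14 - 29 + 10 + 4) / 5 = 2.4000
deviations (xᵢ − x̄): 10.6000, 11.6000, -31.4000, 7.6000, 1.6000
Σ(xᵢ − x̄)² = 1293.2000 ⇒ m₂ = 1293.2000/5 = 258.64000
Σ(xᵢ − x̄)³ = -27764.1600 ⇒ m₃ = -27764.1600/5 = -5552.83200
m₂^(3/2) = 258.64000^(1.5) = 4159.52307
g_1 = m₃ / m₂^(3/2) = -5552.83200 / 4159.52307 ≈ -1.335

-1.335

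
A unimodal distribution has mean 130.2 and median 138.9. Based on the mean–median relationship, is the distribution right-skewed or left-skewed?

left-skewed

mean − median = 130.2 − 138.9 = -8.7
mean < median ⇒ the longer tail is on the left ⇒ left-skewed (negatively skewed).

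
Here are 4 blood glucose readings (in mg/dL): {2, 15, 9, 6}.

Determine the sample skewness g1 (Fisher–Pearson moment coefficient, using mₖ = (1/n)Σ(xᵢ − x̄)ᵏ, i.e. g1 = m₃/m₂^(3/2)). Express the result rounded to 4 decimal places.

x̄ = (2 + 15 + 9 + 6) / 4 = 8.0000
deviations (xᵢ − x̄): -6.0000, 7.0000, 1.0000, -2.0000
Σ(xᵢ − x̄)² = 90.0000 ⇒ m₂ = 90.0000/4 = 22.50000
Σ(xᵢ − x̄)³ = 120.0000 ⇒ m₃ = 120.0000/4 = 30.00000
m₂^(3/2) = 22.50000^(1.5) = 106.72687
g1 = m₃ / m₂^(3/2) = 30.00000 / 106.72687 ≈ 0.2811

0.2811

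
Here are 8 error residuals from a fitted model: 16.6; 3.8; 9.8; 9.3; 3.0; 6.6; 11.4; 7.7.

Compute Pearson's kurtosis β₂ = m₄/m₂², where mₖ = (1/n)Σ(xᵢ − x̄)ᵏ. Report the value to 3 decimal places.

x̄ = 8.5250
Σ(xᵢ − x̄)² = 132.9350 ⇒ m₂ = 16.61688
Σ(xᵢ − x̄)⁴ = 5767.5397 ⇒ m₄ = 720.94246
m₂² = 276.12053
β₂ = m₄/m₂² = 720.94246 / 276.12053 ≈ 2.611

2.611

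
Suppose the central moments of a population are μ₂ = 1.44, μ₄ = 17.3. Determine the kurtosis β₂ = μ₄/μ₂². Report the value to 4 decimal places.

8.3430

μ₂² = 1.44² = 2.07360
μ₄/μ₂² = 17.3 / 2.07360 = 8.34298
β₂ ≈ 8.3430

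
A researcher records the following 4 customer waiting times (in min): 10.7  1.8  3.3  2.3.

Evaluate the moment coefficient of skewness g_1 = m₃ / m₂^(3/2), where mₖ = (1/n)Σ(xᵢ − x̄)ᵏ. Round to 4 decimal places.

1.0791

x̄ = (10.7 + 1.8 + 3.3 + 2.3) / 4 = 4.5250
deviations (xᵢ − x̄): 6.1750, -2.7250, -1.2250, -2.2250
Σ(xᵢ − x̄)² = 52.0075 ⇒ m₂ = 52.0075/4 = 13.00187
Σ(xᵢ − x̄)³ = 202.3684 ⇒ m₃ = 202.3684/4 = 50.59209
m₂^(3/2) = 13.00187^(1.5) = 46.88231
g_1 = m₃ / m₂^(3/2) = 50.59209 / 46.88231 ≈ 1.0791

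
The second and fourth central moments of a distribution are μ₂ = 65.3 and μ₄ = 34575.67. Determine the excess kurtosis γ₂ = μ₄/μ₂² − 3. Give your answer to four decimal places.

μ₂² = 65.3² = 4264.09000
μ₄/μ₂² = 34575.67 / 4264.09000 = 8.10857
γ₂ = 8.10857 − 3 ≈ 5.1086

5.1086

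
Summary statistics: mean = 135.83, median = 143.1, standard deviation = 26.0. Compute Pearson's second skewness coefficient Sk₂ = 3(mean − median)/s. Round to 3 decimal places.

-0.839

Sk₂ = 3(135.83 − 143.1) / 26.0 = 3 × -7.2700 / 26.0
    = -21.8100 / 26.0 ≈ -0.839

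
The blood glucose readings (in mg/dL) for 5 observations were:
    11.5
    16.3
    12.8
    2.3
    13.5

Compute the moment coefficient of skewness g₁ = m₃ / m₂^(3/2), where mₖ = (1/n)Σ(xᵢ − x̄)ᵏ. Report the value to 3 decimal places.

-1.084

x̄ = (11.5 + 16.3 + 12.8 + 2.3 + 13.5) / 5 = 11.2800
deviations (xᵢ − x̄): 0.2200, 5.0200, 1.5200, -8.9800, 2.2200
Σ(xᵢ − x̄)² = 113.1280 ⇒ m₂ = 113.1280/5 = 22.62560
Σ(xᵢ − x̄)³ = -583.1813 ⇒ m₃ = -583.1813/5 = -116.63626
m₂^(3/2) = 22.62560^(1.5) = 107.62178
g₁ = m₃ / m₂^(3/2) = -116.63626 / 107.62178 ≈ -1.084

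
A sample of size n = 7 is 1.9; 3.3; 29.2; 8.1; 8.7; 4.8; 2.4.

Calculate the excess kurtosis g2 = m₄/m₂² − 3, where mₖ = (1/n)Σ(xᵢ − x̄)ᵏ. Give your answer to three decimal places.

1.466

x̄ = 8.3429
Σ(xᵢ − x̄)² = 550.0171 ⇒ m₂ = 78.57388
Σ(xᵢ − x̄)⁴ = 193017.4729 ⇒ m₄ = 27573.92470
m₂² = 6173.85423
g2 = m₄/m₂² − 3 = 4.46624 − 3 ≈ 1.466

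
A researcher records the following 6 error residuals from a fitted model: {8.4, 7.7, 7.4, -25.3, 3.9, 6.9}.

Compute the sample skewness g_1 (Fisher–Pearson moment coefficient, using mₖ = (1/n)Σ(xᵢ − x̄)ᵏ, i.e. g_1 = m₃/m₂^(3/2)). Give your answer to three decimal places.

x̄ = (8.4 + 7.7 + 7.4 - 25.3 + 3.9 + 6.9) / 6 = 1.5000
deviations (xᵢ − x̄): 6.9000, 6.2000, 5.9000, -26.8000, 2.4000, 5.4000
Σ(xᵢ − x̄)² = 874.0200 ⇒ m₂ = 874.0200/6 = 145.67000
Σ(xᵢ − x̄)³ = -18305.3280 ⇒ m₃ = -18305.3280/6 = -3050.88800
m₂^(3/2) = 145.67000^(1.5) = 1758.14699
g_1 = m₃ / m₂^(3/2) = -3050.88800 / 1758.14699 ≈ -1.735

-1.735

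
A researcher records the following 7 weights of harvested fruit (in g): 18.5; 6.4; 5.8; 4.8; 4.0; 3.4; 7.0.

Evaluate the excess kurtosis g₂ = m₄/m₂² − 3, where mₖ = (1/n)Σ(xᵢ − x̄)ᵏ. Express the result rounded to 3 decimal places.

1.618

x̄ = 7.1286
Σ(xᵢ − x̄)² = 160.7343 ⇒ m₂ = 22.96204
Σ(xᵢ − x̄)⁴ = 17042.7927 ⇒ m₄ = 2434.68467
m₂² = 527.25532
g₂ = m₄/m₂² − 3 = 4.61766 − 3 ≈ 1.618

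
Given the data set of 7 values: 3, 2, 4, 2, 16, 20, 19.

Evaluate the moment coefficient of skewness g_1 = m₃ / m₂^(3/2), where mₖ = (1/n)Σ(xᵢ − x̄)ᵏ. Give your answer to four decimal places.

0.3280

x̄ = (3 + 2 + 4 + 2 + 16 + 20 + 19) / 7 = 9.4286
deviations (xᵢ − x̄): -6.4286, -7.4286, -5.4286, -7.4286, 6.5714, 10.5714, 9.5714
Σ(xᵢ − x̄)² = 427.7143 ⇒ m₂ = 427.7143/7 = 61.10204
Σ(xᵢ − x̄)³ = 1096.5306 ⇒ m₃ = 1096.5306/7 = 156.64723
m₂^(3/2) = 61.10204^(1.5) = 477.62118
g_1 = m₃ / m₂^(3/2) = 156.64723 / 477.62118 ≈ 0.3280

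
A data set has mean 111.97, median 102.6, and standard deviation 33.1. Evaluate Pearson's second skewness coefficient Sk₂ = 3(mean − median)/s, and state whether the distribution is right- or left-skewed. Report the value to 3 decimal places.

Sk₂ = 3(111.97 − 102.6) / 33.1 = 3 × 9.3700 / 33.1
    = 28.1100 / 33.1 ≈ 0.849
Sk₂ > 0 ⇒ mean > median ⇒ right-skewed (positive skew).

0.849, right-skewed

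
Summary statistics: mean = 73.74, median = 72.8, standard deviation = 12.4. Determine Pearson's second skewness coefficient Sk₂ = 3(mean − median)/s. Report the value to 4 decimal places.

0.2274

Sk₂ = 3(73.74 − 72.8) / 12.4 = 3 × 0.9400 / 12.4
    = 2.8200 / 12.4 ≈ 0.2274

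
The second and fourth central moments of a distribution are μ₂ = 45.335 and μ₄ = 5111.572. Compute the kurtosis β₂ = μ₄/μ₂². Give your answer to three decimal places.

2.487

μ₂² = 45.335² = 2055.26223
μ₄/μ₂² = 5111.572 / 2055.26223 = 2.48707
β₂ ≈ 2.487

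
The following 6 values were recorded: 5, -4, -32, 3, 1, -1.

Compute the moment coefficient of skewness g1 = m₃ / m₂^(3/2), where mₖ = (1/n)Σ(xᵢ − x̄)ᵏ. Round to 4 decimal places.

x̄ = (5 - 4 - 32 + 3 + 1 - 1) / 6 = -4.6667
deviations (xᵢ − x̄): 9.6667, 0.6667, -27.3333, 7.6667, 5.6667, 3.6667
Σ(xᵢ − x̄)² = 945.3333 ⇒ m₂ = 945.3333/6 = 157.55556
Σ(xᵢ − x̄)³ = -18835.5556 ⇒ m₃ = -18835.5556/6 = -3139.25926
m₂^(3/2) = 157.55556^(1.5) = 1977.65523
g1 = m₃ / m₂^(3/2) = -3139.25926 / 1977.65523 ≈ -1.5874

-1.5874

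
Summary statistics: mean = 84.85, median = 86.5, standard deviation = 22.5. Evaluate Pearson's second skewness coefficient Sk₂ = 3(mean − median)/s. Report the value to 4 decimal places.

-0.2200

Sk₂ = 3(84.85 − 86.5) / 22.5 = 3 × -1.6500 / 22.5
    = -4.9500 / 22.5 ≈ -0.2200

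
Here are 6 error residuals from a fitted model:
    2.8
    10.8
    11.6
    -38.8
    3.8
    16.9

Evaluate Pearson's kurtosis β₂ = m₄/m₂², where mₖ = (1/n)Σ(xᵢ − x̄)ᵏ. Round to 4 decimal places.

3.7427

x̄ = 1.1833
Σ(xᵢ − x̄)² = 2056.1283 ⇒ m₂ = 342.68806
Σ(xᵢ − x̄)⁴ = 2637131.7937 ⇒ m₄ = 439521.96562
m₂² = 117435.10342
β₂ = m₄/m₂² = 439521.96562 / 117435.10342 ≈ 3.7427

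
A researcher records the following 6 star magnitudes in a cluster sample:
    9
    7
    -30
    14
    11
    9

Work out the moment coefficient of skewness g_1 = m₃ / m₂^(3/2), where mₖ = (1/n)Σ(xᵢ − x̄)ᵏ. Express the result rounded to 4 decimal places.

x̄ = (9 + 7 - 30 + 14 + 11 + 9) / 6 = 3.3333
deviations (xᵢ − x̄): 5.6667, 3.6667, -33.3333, 10.6667, 7.6667, 5.6667
Σ(xᵢ − x̄)² = 1361.3333 ⇒ m₂ = 1361.3333/6 = 226.88889
Σ(xᵢ − x̄)³ = -34959.5556 ⇒ m₃ = -34959.5556/6 = -5826.59259
m₂^(3/2) = 226.88889^(1.5) = 3417.58907
g_1 = m₃ / m₂^(3/2) = -5826.59259 / 3417.58907 ≈ -1.7049

-1.7049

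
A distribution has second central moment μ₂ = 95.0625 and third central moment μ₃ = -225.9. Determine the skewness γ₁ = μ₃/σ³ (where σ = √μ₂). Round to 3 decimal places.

-0.244

σ = √μ₂ = √95.0625 = 9.75000
σ³ = μ₂^(3/2) = 926.85938
γ₁ = μ₃/σ³ = -225.9 / 926.85938 ≈ -0.244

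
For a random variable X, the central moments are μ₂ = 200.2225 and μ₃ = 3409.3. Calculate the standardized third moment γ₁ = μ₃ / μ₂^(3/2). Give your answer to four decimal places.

1.2034

σ = √μ₂ = √200.2225 = 14.15000
σ³ = μ₂^(3/2) = 2833.14838
γ₁ = μ₃/σ³ = 3409.3 / 2833.14838 ≈ 1.2034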